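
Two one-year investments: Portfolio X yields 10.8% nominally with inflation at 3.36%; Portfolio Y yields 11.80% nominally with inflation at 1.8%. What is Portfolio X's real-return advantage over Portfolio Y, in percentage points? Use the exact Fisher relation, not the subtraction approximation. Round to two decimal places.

Portfolio X real return: 1.108/1.0336 − 1 = 7.198%.
Portfolio Y real return: 1.1180/1.018 − 1 = 9.823%.
Difference: 7.198 − 9.823 = -2.625 pp.

-2.63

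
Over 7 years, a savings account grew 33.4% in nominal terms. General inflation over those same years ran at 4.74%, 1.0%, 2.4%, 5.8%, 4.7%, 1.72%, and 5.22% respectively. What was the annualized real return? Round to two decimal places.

0.54%

Cumulative inflation factor: 1.0474 × 1.010 × 1.024 × 1.058 × 1.047 × 1.0172 × 1.0522 ≈ 1.28431.
Nominal growth factor: 1.33400. Real growth factor = 1.33400 / 1.28431 ≈ 1.03869.
Annualized: 1.03869^(1/7) − 1 ≈ 0.00544.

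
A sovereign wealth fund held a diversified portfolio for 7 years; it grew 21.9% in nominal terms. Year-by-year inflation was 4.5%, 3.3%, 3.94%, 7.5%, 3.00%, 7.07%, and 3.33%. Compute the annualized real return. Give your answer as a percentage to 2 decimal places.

Cumulative inflation factor: 1.045 × 1.033 × 1.0394 × 1.075 × 1.0300 × 1.0707 × 1.0333 ≈ 1.37448.
Nominal growth factor: 1.21900. Real growth factor = 1.21900 / 1.37448 ≈ 0.88688.
Annualized: 0.88688^(1/7) − 1 ≈ -0.01700.

-1.70%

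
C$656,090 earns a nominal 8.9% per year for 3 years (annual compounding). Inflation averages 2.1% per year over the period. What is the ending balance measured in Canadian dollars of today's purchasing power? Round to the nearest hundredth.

C$796,104.05

Nominal value at maturity: C$656,090 × (1 + 8.9%)^3 ≈ C$847,319.22.
Price-level factor over 3 years: (1 + 2.1%)^3 = 1.064332261.
Dividing the nominal maturity value by the price-level factor gives the value in today's money.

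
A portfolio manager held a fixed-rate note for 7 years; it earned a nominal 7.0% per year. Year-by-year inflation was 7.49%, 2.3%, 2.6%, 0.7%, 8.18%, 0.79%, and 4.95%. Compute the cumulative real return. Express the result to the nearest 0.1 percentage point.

Cumulative inflation factor: 1.0749 × 1.023 × 1.026 × 1.007 × 1.0818 × 1.0079 × 1.0495 ≈ 1.30007.
Nominal growth factor: 1.60578. Real growth factor = 1.60578 / 1.30007 ≈ 1.23515.
Total real return ≈ 23.5148%.

23.5%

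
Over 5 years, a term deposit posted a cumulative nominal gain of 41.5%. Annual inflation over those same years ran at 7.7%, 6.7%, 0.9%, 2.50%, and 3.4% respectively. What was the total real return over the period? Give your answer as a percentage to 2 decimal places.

Cumulative inflation factor: 1.077 × 1.067 × 1.009 × 1.0250 × 1.034 ≈ 1.22890.
Nominal growth factor: 1.41500. Real growth factor = 1.41500 / 1.22890 ≈ 1.15144.
Total real return ≈ 15.1439%.

15.14%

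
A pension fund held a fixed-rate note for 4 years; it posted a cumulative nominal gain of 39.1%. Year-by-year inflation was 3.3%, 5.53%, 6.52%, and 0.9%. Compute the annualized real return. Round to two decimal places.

4.38%

Cumulative inflation factor: 1.033 × 1.0553 × 1.0652 × 1.009 ≈ 1.17165.
Nominal growth factor: 1.39100. Real growth factor = 1.39100 / 1.17165 ≈ 1.18721.
Annualized: 1.18721^(1/4) − 1 ≈ 0.04384.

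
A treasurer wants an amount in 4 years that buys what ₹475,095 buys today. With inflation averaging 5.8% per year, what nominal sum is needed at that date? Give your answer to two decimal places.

₹595,282.52

Cumulative price-level factor: (1+5.8%)^4 ≈ 1.2529757645.
Multiplying ₹475,095 by the price-level factor gives the future nominal sum.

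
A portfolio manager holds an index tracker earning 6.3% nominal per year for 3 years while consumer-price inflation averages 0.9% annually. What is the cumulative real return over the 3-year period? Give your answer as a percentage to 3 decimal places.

The annual real rate is (1+6.3%)/(1+0.9%) − 1 = 5.3518%.
Compounded over 3 years: (1 + 0.053518)^3 − 1 ≈ 0.16930.

16.930%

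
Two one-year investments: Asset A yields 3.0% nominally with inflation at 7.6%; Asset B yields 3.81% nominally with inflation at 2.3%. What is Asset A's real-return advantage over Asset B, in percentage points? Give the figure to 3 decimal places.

Asset A real return: 1.030/1.076 − 1 = -4.2751%.
Asset B real return: 1.0381/1.023 − 1 = 1.4761%.
Difference: -4.2751 − 1.4761 = -5.7512 pp.

-5.751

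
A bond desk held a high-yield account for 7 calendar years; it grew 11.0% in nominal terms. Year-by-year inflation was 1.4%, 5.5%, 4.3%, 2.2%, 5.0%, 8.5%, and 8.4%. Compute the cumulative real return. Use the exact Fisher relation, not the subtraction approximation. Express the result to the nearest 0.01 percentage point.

Cumulative inflation factor: 1.014 × 1.055 × 1.043 × 1.022 × 1.050 × 1.085 × 1.084 ≈ 1.40823.
Nominal growth factor: 1.11000. Real growth factor = 1.11000 / 1.40823 ≈ 0.78822.
Total real return ≈ -21.1777%.

-21.18%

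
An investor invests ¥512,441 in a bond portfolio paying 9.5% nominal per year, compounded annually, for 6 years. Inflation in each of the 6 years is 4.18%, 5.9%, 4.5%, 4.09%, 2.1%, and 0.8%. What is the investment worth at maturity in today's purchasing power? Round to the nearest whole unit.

¥715,215

Nominal value at maturity: ¥512,441 × (1 + 9.5%)^6 ≈ ¥883,341.
Price-level factor over 6 years: 1.0418 × 1.059 × 1.045 × 1.0409 × 1.021 × 1.008 ≈ 1.2350708918.
The maturity value deflated by that factor is the answer in today's purchasing power.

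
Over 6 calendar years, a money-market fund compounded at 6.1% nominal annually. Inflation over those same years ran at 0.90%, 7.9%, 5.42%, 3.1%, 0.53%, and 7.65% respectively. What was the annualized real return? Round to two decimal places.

Cumulative inflation factor: 1.0090 × 1.079 × 1.0542 × 1.031 × 1.0053 × 1.0765 ≈ 1.28057.
Nominal growth factor: 1.42657. Real growth factor = 1.42657 / 1.28057 ≈ 1.11401.
Annualized: 1.11401^(1/6) − 1 ≈ 0.01816.

1.82%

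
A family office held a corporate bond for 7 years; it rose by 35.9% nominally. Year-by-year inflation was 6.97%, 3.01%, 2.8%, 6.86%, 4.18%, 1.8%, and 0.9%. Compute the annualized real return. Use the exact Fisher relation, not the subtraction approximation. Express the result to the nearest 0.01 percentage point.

0.69%

Cumulative inflation factor: 1.0697 × 1.0301 × 1.028 × 1.0686 × 1.0418 × 1.018 × 1.009 ≈ 1.29531.
Nominal growth factor: 1.35900. Real growth factor = 1.35900 / 1.29531 ≈ 1.04917.
Annualized: 1.04917^(1/7) − 1 ≈ 0.00688.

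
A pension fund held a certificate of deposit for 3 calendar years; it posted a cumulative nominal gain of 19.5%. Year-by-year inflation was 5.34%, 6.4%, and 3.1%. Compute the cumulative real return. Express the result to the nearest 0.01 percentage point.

Cumulative inflation factor: 1.0534 × 1.064 × 1.031 ≈ 1.15556.
Nominal growth factor: 1.19500. Real growth factor = 1.19500 / 1.15556 ≈ 1.03413.
Total real return ≈ 3.4128%.

3.41%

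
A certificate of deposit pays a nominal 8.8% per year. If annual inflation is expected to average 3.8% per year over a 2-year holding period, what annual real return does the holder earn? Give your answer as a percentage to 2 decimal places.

4.82%

With constant rates the annual real return is the same each year: (1+8.8%)/(1+3.8%) − 1 = 0.04817.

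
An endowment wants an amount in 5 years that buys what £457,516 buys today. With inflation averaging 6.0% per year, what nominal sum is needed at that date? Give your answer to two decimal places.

Cumulative price-level factor: (1+6.0%)^5 = 1.3382255776.
Multiplying £457,516 by the price-level factor gives the future nominal sum.

£612,259.61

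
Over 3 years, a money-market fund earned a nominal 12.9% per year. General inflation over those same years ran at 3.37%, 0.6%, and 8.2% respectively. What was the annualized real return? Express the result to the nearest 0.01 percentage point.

8.55%

Cumulative inflation factor: 1.0337 × 1.006 × 1.082 ≈ 1.12517.
Nominal growth factor: 1.43907. Real growth factor = 1.43907 / 1.12517 ≈ 1.27898.
Annualized: 1.27898^(1/3) − 1 ≈ 0.08548.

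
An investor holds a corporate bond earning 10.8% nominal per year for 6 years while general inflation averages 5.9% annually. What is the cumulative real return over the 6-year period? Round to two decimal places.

31.18%

The annual real rate is (1+10.8%)/(1+5.9%) − 1 = 4.6270%.
Compounded over 6 years: (1 + 0.046270)^6 − 1 ≈ 0.31179.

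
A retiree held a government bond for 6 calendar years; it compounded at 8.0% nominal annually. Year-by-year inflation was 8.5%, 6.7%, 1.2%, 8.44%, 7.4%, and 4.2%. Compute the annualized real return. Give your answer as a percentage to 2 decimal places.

Cumulative inflation factor: 1.085 × 1.067 × 1.012 × 1.0844 × 1.074 × 1.042 ≈ 1.42179.
Nominal growth factor: 1.58687. Real growth factor = 1.58687 / 1.42179 ≈ 1.11611.
Annualized: 1.11611^(1/6) − 1 ≈ 0.01848.

1.85%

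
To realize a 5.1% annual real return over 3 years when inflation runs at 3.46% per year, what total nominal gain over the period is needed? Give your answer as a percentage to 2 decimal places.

Required annual nominal rate: (1+5.1%)(1+3.46%) − 1 = 8.73646%.
Cumulative over 3 years: (1 + 0.0873646)^3 − 1 ≈ 0.28566.

28.57%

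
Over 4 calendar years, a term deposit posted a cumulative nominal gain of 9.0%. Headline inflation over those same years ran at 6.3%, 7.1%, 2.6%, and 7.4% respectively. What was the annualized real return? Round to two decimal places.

Cumulative inflation factor: 1.063 × 1.071 × 1.026 × 1.074 ≈ 1.25451.
Nominal growth factor: 1.09000. Real growth factor = 1.09000 / 1.25451 ≈ 0.86886.
Annualized: 0.86886^(1/4) − 1 ≈ -0.03453.

-3.45%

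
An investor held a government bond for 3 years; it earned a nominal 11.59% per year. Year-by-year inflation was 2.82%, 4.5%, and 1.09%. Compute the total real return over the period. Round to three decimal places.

Cumulative inflation factor: 1.0282 × 1.045 × 1.0109 ≈ 1.08618.
Nominal growth factor: 1.38956. Real growth factor = 1.38956 / 1.08618 ≈ 1.27930.
Total real return ≈ 27.9304%.

27.930%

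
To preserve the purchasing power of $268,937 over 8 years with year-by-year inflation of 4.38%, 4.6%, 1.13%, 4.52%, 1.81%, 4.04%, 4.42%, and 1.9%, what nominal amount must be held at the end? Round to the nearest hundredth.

$349,806.27

Cumulative price-level factor: 1.0438 × 1.046 × 1.0113 × 1.0452 × 1.0181 × 1.0404 × 1.0442 × 1.019 ≈ 1.3006996974.
The nominal amount required is $268,937 scaled up by that factor.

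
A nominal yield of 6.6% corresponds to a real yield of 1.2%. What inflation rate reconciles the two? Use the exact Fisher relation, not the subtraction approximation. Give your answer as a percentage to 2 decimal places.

From (1+r_nom) = (1+r_real)(1+π), we get 1+π = (1 + 6.6%)/(1 + 1.2%) = 1.066/1.012 ≈ 1.05336.
So π ≈ 5.3360%.

5.34%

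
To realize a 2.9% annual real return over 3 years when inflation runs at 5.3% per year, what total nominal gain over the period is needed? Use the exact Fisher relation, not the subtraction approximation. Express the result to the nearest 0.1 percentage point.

27.2%

Required annual nominal rate: (1+2.9%)(1+5.3%) − 1 = 8.3537%.
Cumulative over 3 years: (1 + 0.083537)^3 − 1 ≈ 0.27213.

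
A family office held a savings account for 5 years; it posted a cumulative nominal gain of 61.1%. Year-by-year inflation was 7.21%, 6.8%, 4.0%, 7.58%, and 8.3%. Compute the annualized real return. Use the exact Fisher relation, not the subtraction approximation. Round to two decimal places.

3.03%

Cumulative inflation factor: 1.0721 × 1.068 × 1.040 × 1.0758 × 1.083 ≈ 1.38739.
Nominal growth factor: 1.61100. Real growth factor = 1.61100 / 1.38739 ≈ 1.16117.
Annualized: 1.16117^(1/5) − 1 ≈ 0.03034.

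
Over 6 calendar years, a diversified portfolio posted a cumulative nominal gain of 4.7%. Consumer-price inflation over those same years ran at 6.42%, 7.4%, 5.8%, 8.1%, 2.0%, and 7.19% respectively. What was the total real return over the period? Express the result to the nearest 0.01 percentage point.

Cumulative inflation factor: 1.0642 × 1.074 × 1.058 × 1.081 × 1.020 × 1.0719 ≈ 1.42920.
Nominal growth factor: 1.04700. Real growth factor = 1.04700 / 1.42920 ≈ 0.73258.
Total real return ≈ -26.7423%.

-26.74%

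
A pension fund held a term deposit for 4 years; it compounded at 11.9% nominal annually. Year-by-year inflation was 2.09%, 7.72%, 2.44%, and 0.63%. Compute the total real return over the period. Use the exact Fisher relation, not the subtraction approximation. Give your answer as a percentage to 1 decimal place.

38.3%

Cumulative inflation factor: 1.0209 × 1.0772 × 1.0244 × 1.0063 ≈ 1.13364.
Nominal growth factor: 1.56791. Real growth factor = 1.56791 / 1.13364 ≈ 1.38307.
Total real return ≈ 38.3069%.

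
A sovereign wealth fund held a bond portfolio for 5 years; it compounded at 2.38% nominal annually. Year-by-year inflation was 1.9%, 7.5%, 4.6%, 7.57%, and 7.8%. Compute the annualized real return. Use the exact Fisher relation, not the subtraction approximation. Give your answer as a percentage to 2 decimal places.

Cumulative inflation factor: 1.019 × 1.075 × 1.046 × 1.0757 × 1.078 ≈ 1.32869.
Nominal growth factor: 1.12480. Real growth factor = 1.12480 / 1.32869 ≈ 0.84655.
Annualized: 0.84655^(1/5) − 1 ≈ -0.03277.

-3.28%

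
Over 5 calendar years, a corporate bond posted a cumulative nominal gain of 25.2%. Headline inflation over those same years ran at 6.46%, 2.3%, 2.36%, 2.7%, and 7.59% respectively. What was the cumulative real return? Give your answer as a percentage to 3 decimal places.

1.641%

Cumulative inflation factor: 1.0646 × 1.023 × 1.0236 × 1.027 × 1.0759 ≈ 1.23178.
Nominal growth factor: 1.25200. Real growth factor = 1.25200 / 1.23178 ≈ 1.01641.
Total real return ≈ 1.6412%.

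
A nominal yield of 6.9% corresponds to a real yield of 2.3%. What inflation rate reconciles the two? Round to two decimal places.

From (1+r_nom) = (1+r_real)(1+π), we get 1+π = (1 + 6.9%)/(1 + 2.3%) = 1.069/1.023 ≈ 1.04497.
So π ≈ 4.4966%.

4.50%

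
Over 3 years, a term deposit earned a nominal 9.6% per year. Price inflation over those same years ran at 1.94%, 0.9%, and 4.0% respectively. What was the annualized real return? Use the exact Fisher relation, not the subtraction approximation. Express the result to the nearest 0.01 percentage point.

Cumulative inflation factor: 1.0194 × 1.009 × 1.040 ≈ 1.06972.
Nominal growth factor: 1.31653. Real growth factor = 1.31653 / 1.06972 ≈ 1.23073.
Annualized: 1.23073^(1/3) − 1 ≈ 0.07165.

7.17%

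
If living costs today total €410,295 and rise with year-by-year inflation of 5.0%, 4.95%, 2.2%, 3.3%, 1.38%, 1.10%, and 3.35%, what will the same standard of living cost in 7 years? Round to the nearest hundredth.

Cumulative price-level factor: 1.050 × 1.0495 × 1.022 × 1.033 × 1.0138 × 1.0110 × 1.0335 ≈ 1.2323579831.
Multiplying €410,295 by the price-level factor gives the future nominal sum.

€505,630.32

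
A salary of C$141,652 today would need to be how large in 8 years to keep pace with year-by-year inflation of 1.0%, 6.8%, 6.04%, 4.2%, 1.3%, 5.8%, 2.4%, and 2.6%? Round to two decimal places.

Cumulative price-level factor: 1.010 × 1.068 × 1.0604 × 1.042 × 1.013 × 1.058 × 1.024 × 1.026 ≈ 1.3420617384.
The nominal amount required is C$141,652 scaled up by that factor.

C$190,105.73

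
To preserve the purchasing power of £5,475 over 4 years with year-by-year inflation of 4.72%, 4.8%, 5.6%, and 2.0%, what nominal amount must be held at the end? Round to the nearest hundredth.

£6,472.01

Cumulative price-level factor: 1.0472 × 1.048 × 1.056 × 1.020 ≈ 1.1821021471.
Multiplying £5,475 by the price-level factor gives the future nominal sum.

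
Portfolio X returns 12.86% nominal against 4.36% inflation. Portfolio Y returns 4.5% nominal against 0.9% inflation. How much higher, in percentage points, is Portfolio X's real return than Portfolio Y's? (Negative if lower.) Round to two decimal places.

Portfolio X real return: 1.1286/1.0436 − 1 = 8.145%.
Portfolio Y real return: 1.045/1.009 − 1 = 3.568%.
Difference: 8.145 − 3.568 = 4.577 pp.

4.58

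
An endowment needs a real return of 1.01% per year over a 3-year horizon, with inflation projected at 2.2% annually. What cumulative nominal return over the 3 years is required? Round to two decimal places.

10.01%

Required annual nominal rate: (1+1.01%)(1+2.2%) − 1 = 3.23222%.
Cumulative over 3 years: (1 + 0.0323222)^3 − 1 ≈ 0.10013.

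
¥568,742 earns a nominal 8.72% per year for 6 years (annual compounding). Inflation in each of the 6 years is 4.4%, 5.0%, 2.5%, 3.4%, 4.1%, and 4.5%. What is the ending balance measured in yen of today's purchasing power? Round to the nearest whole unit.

¥743,140

Nominal value at maturity: ¥568,742 × (1 + 8.72%)^6 ≈ ¥939,230.
Price-level factor over 6 years: 1.044 × 1.050 × 1.025 × 1.034 × 1.041 × 1.045 ≈ 1.2638665560.
Dividing the nominal maturity value by the price-level factor gives the value in today's money.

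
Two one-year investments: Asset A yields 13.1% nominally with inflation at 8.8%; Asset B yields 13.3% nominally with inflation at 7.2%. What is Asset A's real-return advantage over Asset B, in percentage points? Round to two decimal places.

Asset A real return: 1.131/1.088 − 1 = 3.952%.
Asset B real return: 1.133/1.072 − 1 = 5.690%.
Difference: 3.952 − 5.690 = -1.738 pp.

-1.74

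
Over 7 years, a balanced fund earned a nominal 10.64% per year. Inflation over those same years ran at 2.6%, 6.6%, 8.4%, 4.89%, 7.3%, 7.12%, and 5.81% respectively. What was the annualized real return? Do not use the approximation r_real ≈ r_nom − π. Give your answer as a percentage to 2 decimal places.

Cumulative inflation factor: 1.026 × 1.066 × 1.084 × 1.0489 × 1.073 × 1.0712 × 1.0581 ≈ 1.51239.
Nominal growth factor: 2.02948. Real growth factor = 2.02948 / 1.51239 ≈ 1.34190.
Annualized: 1.34190^(1/7) − 1 ≈ 0.04291.

4.29%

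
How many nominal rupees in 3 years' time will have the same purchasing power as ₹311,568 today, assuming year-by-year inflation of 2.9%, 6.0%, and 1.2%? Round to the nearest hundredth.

₹343,917.76

Cumulative price-level factor: 1.029 × 1.060 × 1.012 = 1.10382888.
The nominal amount required is ₹311,568 scaled up by that factor.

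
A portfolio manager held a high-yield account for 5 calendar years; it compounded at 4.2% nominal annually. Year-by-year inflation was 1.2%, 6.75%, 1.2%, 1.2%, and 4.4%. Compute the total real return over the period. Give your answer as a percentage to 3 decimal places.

6.348%

Cumulative inflation factor: 1.012 × 1.0675 × 1.012 × 1.012 × 1.044 ≈ 1.15507.
Nominal growth factor: 1.22840. Real growth factor = 1.22840 / 1.15507 ≈ 1.06348.
Total real return ≈ 6.3478%.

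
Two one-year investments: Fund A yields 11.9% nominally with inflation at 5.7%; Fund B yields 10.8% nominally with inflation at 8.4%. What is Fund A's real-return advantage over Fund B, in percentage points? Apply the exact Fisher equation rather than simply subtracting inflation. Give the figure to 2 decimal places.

3.65

Fund A real return: 1.119/1.057 − 1 = 5.866%.
Fund B real return: 1.108/1.084 − 1 = 2.214%.
Difference: 5.866 − 2.214 = 3.652 pp.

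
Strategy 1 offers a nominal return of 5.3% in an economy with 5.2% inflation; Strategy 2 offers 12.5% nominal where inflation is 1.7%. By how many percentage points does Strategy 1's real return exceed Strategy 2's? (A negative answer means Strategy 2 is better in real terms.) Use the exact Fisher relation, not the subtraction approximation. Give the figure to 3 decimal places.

Strategy 1 real return: 1.053/1.052 − 1 = 0.0951%.
Strategy 2 real return: 1.125/1.017 − 1 = 10.6195%.
Difference: 0.0951 − 10.6195 = -10.5244 pp.

-10.524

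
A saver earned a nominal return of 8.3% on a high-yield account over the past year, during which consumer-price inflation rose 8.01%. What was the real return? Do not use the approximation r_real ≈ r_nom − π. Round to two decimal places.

0.27%

Real return via the Fisher equation: (1 + 8.3%)/(1 + 8.01%) − 1 = 1.083/1.0801 − 1 ≈ 0.00268.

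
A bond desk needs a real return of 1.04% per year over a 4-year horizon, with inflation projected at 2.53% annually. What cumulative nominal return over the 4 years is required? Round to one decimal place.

Required annual nominal rate: (1+1.04%)(1+2.53%) − 1 = 3.596312%.
Cumulative over 4 years: (1 + 0.03596312)^4 − 1 ≈ 0.15180.

15.2%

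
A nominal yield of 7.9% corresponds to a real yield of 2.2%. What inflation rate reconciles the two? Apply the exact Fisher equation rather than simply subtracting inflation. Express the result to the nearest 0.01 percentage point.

From (1+r_nom) = (1+r_real)(1+π), we get 1+π = (1 + 7.9%)/(1 + 2.2%) = 1.079/1.022 ≈ 1.05577.
So π ≈ 5.5773%.

5.58%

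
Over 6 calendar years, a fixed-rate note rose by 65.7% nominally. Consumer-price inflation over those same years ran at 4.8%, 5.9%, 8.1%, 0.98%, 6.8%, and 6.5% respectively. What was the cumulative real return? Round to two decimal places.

20.25%

Cumulative inflation factor: 1.048 × 1.059 × 1.081 × 1.0098 × 1.068 × 1.065 ≈ 1.37797.
Nominal growth factor: 1.65700. Real growth factor = 1.65700 / 1.37797 ≈ 1.20250.
Total real return ≈ 20.2495%.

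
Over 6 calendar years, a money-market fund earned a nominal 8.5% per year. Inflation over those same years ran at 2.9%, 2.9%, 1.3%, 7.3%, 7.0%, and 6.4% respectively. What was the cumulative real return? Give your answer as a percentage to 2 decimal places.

24.51%

Cumulative inflation factor: 1.029 × 1.029 × 1.013 × 1.073 × 1.070 × 1.064 ≈ 1.31028.
Nominal growth factor: 1.63147. Real growth factor = 1.63147 / 1.31028 ≈ 1.24513.
Total real return ≈ 24.5125%.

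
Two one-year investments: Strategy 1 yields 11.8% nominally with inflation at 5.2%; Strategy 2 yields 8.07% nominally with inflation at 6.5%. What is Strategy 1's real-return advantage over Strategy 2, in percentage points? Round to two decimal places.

Strategy 1 real return: 1.118/1.052 − 1 = 6.274%.
Strategy 2 real return: 1.0807/1.065 − 1 = 1.474%.
Difference: 6.274 − 1.474 = 4.800 pp.

4.80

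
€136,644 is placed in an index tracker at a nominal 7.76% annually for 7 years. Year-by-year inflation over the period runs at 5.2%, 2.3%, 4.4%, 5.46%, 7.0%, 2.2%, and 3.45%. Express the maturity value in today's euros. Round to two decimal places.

€172,008.08

Nominal value at maturity: €136,644 × (1 + 7.76%)^7 ≈ €230,565.14.
Price-level factor over 7 years: 1.052 × 1.023 × 1.044 × 1.0546 × 1.070 × 1.022 × 1.0345 ≈ 1.3404320633.
The maturity value deflated by that factor is the answer in today's purchasing power.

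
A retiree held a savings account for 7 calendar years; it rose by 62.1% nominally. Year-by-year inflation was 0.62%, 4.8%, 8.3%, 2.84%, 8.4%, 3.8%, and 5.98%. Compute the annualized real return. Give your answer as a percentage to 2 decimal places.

2.11%

Cumulative inflation factor: 1.0062 × 1.048 × 1.083 × 1.0284 × 1.084 × 1.038 × 1.0598 ≈ 1.40051.
Nominal growth factor: 1.62100. Real growth factor = 1.62100 / 1.40051 ≈ 1.15743.
Annualized: 1.15743^(1/7) − 1 ≈ 0.02111.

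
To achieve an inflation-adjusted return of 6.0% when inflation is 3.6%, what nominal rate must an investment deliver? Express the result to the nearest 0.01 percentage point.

9.82%

By the Fisher equation, 1 + r_nom = (1 + 6.0%)(1 + 3.6%) = 1.060 × 1.036 = 1.09816.
So r_nom = 9.816%.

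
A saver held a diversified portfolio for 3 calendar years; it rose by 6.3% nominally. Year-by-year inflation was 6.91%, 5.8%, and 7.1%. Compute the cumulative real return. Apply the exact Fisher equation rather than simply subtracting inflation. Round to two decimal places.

Cumulative inflation factor: 1.0691 × 1.058 × 1.071 ≈ 1.21142.
Nominal growth factor: 1.06300. Real growth factor = 1.06300 / 1.21142 ≈ 0.87749.
Total real return ≈ -12.2515%.

-12.25%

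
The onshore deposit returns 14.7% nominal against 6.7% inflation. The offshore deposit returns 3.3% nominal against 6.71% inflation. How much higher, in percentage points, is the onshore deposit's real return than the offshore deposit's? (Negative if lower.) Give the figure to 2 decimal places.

The onshore deposit real return: 1.147/1.067 − 1 = 7.498%.
The offshore deposit real return: 1.033/1.0671 − 1 = -3.196%.
Difference: 7.498 − (-3.196) = 10.694 pp.

10.69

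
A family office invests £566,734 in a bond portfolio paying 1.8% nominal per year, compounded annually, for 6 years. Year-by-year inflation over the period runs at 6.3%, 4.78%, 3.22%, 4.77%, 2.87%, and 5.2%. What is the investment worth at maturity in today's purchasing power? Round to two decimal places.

Nominal value at maturity: £566,734 × (1 + 1.8%)^6 ≈ £630,762.60.
Price-level factor over 6 years: 1.063 × 1.0478 × 1.0322 × 1.0477 × 1.0287 × 1.052 ≈ 1.3035177128.
Dividing the nominal maturity value by the price-level factor gives the value in today's money.

£483,892.62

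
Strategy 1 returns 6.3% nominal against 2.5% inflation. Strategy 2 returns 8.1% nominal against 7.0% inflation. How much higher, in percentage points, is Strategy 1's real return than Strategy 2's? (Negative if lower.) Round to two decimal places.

2.68

Strategy 1 real return: 1.063/1.025 − 1 = 3.707%.
Strategy 2 real return: 1.081/1.070 − 1 = 1.028%.
Difference: 3.707 − 1.028 = 2.679 pp.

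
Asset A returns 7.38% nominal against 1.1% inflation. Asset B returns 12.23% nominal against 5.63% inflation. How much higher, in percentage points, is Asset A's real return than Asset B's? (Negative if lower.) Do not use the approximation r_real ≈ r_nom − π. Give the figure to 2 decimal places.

-0.04

Asset A real return: 1.0738/1.011 − 1 = 6.212%.
Asset B real return: 1.1223/1.0563 − 1 = 6.248%.
Difference: 6.212 − 6.248 = -0.036 pp.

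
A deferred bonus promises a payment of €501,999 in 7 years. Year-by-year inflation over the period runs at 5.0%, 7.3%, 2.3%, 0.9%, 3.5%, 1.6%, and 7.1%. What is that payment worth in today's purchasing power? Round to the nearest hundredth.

Price-level factor over 7 years: 1.050 × 1.073 × 1.023 × 1.009 × 1.035 × 1.016 × 1.071 ≈ 1.3097226844.
Purchasing power today: €501,999 divided by that factor.

€383,286.48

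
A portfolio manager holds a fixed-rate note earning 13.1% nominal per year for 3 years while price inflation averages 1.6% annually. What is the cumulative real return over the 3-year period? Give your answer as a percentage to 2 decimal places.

The annual real rate is (1+13.1%)/(1+1.6%) − 1 = 11.3189%.
Compounded over 3 years: (1 + 0.113189)^3 − 1 ≈ 0.37945.

37.95%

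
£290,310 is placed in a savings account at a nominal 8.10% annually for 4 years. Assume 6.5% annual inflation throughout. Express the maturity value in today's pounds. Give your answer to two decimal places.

Nominal value at maturity: £290,310 × (1 + 8.10%)^4 ≈ £396,428.41.
Price-level factor over 4 years: (1 + 6.5%)^4 ≈ 1.2864663506.
The maturity value deflated by that factor is the answer in today's purchasing power.

£308,152.96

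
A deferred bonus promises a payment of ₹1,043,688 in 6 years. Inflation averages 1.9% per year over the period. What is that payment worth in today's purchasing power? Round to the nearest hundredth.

₹932,235.39

Price-level factor over 6 years: (1 + 1.9%)^6 ≈ 1.1195541497.
Purchasing power today: ₹1,043,688 divided by that factor.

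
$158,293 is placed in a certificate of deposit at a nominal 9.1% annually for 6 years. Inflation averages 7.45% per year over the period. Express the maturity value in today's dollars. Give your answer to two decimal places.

Nominal value at maturity: $158,293 × (1 + 9.1%)^6 ≈ $266,937.88.
Price-level factor over 6 years: (1 + 7.45%)^6 ≈ 1.5389996426.
The maturity value deflated by that factor is the answer in today's purchasing power.

$173,448.96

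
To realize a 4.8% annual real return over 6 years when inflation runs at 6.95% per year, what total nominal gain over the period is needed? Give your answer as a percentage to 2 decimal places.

98.27%

Required annual nominal rate: (1+4.8%)(1+6.95%) − 1 = 12.0836%.
Cumulative over 6 years: (1 + 0.120836)^6 − 1 ≈ 0.98268.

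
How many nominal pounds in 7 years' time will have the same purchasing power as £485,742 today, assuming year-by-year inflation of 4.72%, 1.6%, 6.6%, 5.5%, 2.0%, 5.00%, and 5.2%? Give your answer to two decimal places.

£654,853.08

Cumulative price-level factor: 1.0472 × 1.016 × 1.066 × 1.055 × 1.020 × 1.0500 × 1.052 ≈ 1.3481500013.
The nominal amount required is £485,742 scaled up by that factor.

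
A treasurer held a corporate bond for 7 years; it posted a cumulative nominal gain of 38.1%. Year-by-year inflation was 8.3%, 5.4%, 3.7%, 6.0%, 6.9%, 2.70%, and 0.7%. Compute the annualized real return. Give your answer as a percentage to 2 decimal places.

Cumulative inflation factor: 1.083 × 1.054 × 1.037 × 1.060 × 1.069 × 1.0270 × 1.007 ≈ 1.38718.
Nominal growth factor: 1.38100. Real growth factor = 1.38100 / 1.38718 ≈ 0.99555.
Annualized: 0.99555^(1/7) − 1 ≈ -0.00064.

-0.06%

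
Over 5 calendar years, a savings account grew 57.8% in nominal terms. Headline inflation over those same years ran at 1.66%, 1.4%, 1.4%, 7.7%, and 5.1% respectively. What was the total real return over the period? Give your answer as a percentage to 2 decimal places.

Cumulative inflation factor: 1.0166 × 1.014 × 1.014 × 1.077 × 1.051 ≈ 1.18316.
Nominal growth factor: 1.57800. Real growth factor = 1.57800 / 1.18316 ≈ 1.33371.
Total real return ≈ 33.3714%.

33.37%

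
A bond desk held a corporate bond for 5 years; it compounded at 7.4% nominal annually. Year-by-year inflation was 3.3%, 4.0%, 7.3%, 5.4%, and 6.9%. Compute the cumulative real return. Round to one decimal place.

10.0%

Cumulative inflation factor: 1.033 × 1.040 × 1.073 × 1.054 × 1.069 ≈ 1.29883.
Nominal growth factor: 1.42896. Real growth factor = 1.42896 / 1.29883 ≈ 1.10020.
Total real return ≈ 10.0195%.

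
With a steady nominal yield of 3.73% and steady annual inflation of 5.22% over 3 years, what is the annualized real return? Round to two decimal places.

-1.42%

With constant rates the annual real return is the same each year: (1+3.73%)/(1+5.22%) − 1 = -0.01416.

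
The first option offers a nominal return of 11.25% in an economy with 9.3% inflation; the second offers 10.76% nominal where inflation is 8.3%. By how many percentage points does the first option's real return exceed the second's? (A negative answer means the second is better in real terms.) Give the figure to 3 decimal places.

-0.487

The first option real return: 1.1125/1.093 − 1 = 1.7841%.
The second real return: 1.1076/1.083 − 1 = 2.2715%.
Difference: 1.7841 − 2.2715 = -0.4874 pp.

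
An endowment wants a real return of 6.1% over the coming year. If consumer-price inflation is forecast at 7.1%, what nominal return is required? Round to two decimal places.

13.63%

By the Fisher equation, 1 + r_nom = (1 + 6.1%)(1 + 7.1%) = 1.061 × 1.071 = 1.136331.
So r_nom = 13.6331%.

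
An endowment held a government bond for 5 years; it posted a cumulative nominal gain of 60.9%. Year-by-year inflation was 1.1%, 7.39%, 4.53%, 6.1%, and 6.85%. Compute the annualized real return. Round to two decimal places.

Cumulative inflation factor: 1.011 × 1.0739 × 1.0453 × 1.061 × 1.0685 ≈ 1.28661.
Nominal growth factor: 1.60900. Real growth factor = 1.60900 / 1.28661 ≈ 1.25058.
Annualized: 1.25058^(1/5) − 1 ≈ 0.04574.

4.57%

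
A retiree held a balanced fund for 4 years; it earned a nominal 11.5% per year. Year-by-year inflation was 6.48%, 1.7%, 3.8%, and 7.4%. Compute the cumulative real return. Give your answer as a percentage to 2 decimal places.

28.03%

Cumulative inflation factor: 1.0648 × 1.017 × 1.038 × 1.074 ≈ 1.20723.
Nominal growth factor: 1.54561. Real growth factor = 1.54561 / 1.20723 ≈ 1.28029.
Total real return ≈ 28.0291%.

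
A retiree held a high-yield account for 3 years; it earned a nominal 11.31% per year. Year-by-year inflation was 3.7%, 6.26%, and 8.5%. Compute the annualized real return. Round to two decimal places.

Cumulative inflation factor: 1.037 × 1.0626 × 1.085 ≈ 1.19558.
Nominal growth factor: 1.37912. Real growth factor = 1.37912 / 1.19558 ≈ 1.15352.
Annualized: 1.15352^(1/3) − 1 ≈ 0.04876.

4.88%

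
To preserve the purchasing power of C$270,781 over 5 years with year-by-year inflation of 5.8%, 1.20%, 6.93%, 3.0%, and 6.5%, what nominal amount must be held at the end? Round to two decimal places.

Cumulative price-level factor: 1.058 × 1.0120 × 1.0693 × 1.030 × 1.065 ≈ 1.2558928256.
Multiplying C$270,781 by the price-level factor gives the future nominal sum.

C$340,071.92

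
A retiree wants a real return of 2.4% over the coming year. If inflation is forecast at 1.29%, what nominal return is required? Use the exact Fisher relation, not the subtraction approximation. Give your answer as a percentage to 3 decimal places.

By the Fisher equation, 1 + r_nom = (1 + 2.4%)(1 + 1.29%) = 1.024 × 1.0129 = 1.0372096.
So r_nom = 3.72096%.

3.721%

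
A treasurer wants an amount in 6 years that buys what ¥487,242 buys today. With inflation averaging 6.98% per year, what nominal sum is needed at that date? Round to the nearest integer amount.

¥730,399

Cumulative price-level factor: (1+6.98%)^6 ≈ 1.4990480761.
The nominal amount required is ¥487,242 scaled up by that factor.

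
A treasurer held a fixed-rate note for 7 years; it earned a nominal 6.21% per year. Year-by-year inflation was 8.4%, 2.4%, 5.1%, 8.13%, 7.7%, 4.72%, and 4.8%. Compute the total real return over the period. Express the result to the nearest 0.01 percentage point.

Cumulative inflation factor: 1.084 × 1.024 × 1.051 × 1.0813 × 1.077 × 1.0472 × 1.048 ≈ 1.49102.
Nominal growth factor: 1.52461. Real growth factor = 1.52461 / 1.49102 ≈ 1.02252.
Total real return ≈ 2.2523%.

2.25%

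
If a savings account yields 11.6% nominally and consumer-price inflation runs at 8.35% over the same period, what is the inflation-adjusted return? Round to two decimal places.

Real return via the Fisher equation: (1 + 11.6%)/(1 + 8.35%) − 1 = 1.116/1.0835 − 1 ≈ 0.03000.

3.00%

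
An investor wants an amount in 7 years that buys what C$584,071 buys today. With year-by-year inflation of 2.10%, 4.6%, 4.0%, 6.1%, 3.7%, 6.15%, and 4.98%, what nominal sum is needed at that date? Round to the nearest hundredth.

C$795,384.49

Cumulative price-level factor: 1.0210 × 1.046 × 1.040 × 1.061 × 1.037 × 1.0615 × 1.0498 ≈ 1.3617941780.
The nominal amount required is C$584,071 scaled up by that factor.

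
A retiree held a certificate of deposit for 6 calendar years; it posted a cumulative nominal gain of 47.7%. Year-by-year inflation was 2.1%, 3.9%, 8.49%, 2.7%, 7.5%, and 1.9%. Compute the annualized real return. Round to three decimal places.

Cumulative inflation factor: 1.021 × 1.039 × 1.0849 × 1.027 × 1.075 × 1.019 ≈ 1.29474.
Nominal growth factor: 1.47700. Real growth factor = 1.47700 / 1.29474 ≈ 1.14077.
Annualized: 1.14077^(1/6) − 1 ≈ 0.02219.

2.219%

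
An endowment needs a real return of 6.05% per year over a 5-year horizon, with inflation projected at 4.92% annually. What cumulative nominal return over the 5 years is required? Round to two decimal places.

70.55%

Required annual nominal rate: (1+6.05%)(1+4.92%) − 1 = 11.26766%.
Cumulative over 5 years: (1 + 0.1126766)^5 − 1 ≈ 0.70547.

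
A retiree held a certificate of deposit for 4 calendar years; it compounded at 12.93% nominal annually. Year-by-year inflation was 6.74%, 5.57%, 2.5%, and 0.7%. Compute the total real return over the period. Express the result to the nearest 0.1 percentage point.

Cumulative inflation factor: 1.0674 × 1.0557 × 1.025 × 1.007 ≈ 1.16311.
Nominal growth factor: 1.62644. Real growth factor = 1.62644 / 1.16311 ≈ 1.39835.
Total real return ≈ 39.8351%.

39.8%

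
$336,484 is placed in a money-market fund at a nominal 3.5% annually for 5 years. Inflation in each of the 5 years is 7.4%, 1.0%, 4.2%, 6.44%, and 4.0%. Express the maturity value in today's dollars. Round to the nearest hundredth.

$319,399.76

Nominal value at maturity: $336,484 × (1 + 3.5%)^5 ≈ $399,637.44.
Price-level factor over 5 years: 1.074 × 1.010 × 1.042 × 1.0644 × 1.040 ≈ 1.2512139544.
Dividing the nominal maturity value by the price-level factor gives the value in today's money.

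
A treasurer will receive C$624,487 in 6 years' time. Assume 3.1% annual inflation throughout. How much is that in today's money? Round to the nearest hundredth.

C$519,961.77

Price-level factor over 6 years: (1 + 3.1%)^6 ≈ 1.2010248455.
Purchasing power today: C$624,487 divided by that factor.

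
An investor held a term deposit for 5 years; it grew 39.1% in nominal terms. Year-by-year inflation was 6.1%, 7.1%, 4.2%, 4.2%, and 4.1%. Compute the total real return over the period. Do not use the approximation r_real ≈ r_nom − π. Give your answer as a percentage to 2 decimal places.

Cumulative inflation factor: 1.061 × 1.071 × 1.042 × 1.042 × 1.041 ≈ 1.28437.
Nominal growth factor: 1.39100. Real growth factor = 1.39100 / 1.28437 ≈ 1.08302.
Total real return ≈ 8.3019%.

8.30%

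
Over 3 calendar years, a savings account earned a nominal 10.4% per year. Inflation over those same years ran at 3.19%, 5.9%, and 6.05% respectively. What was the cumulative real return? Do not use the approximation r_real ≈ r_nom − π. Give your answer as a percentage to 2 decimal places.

16.11%

Cumulative inflation factor: 1.0319 × 1.059 × 1.0605 ≈ 1.15890.
Nominal growth factor: 1.34557. Real growth factor = 1.34557 / 1.15890 ≈ 1.16108.
Total real return ≈ 16.1082%.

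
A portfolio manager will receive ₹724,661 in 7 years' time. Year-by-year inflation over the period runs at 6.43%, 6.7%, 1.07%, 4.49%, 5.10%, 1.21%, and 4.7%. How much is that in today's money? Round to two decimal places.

₹542,546.03

Price-level factor over 7 years: 1.0643 × 1.067 × 1.0107 × 1.0449 × 1.0510 × 1.0121 × 1.047 ≈ 1.3356673165.
Purchasing power today: ₹724,661 divided by that factor.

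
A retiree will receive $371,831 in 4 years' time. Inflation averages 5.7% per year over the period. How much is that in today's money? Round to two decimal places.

Price-level factor over 4 years: (1 + 5.7%)^4 ≈ 1.2482453280.
Purchasing power today: $371,831 divided by that factor.

$297,882.95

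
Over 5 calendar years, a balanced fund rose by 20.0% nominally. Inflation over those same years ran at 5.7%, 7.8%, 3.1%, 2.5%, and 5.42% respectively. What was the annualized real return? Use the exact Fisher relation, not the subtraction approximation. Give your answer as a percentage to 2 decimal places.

-1.12%

Cumulative inflation factor: 1.057 × 1.078 × 1.031 × 1.025 × 1.0542 ≈ 1.26940.
Nominal growth factor: 1.20000. Real growth factor = 1.20000 / 1.26940 ≈ 0.94533.
Annualized: 0.94533^(1/5) − 1 ≈ -0.01118.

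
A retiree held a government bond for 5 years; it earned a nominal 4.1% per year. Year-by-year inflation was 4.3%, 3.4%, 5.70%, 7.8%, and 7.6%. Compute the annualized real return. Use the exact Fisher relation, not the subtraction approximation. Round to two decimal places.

-1.56%

Cumulative inflation factor: 1.043 × 1.034 × 1.0570 × 1.078 × 1.076 ≈ 1.32224.
Nominal growth factor: 1.22251. Real growth factor = 1.22251 / 1.32224 ≈ 0.92458.
Annualized: 0.92458^(1/5) − 1 ≈ -0.01556.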